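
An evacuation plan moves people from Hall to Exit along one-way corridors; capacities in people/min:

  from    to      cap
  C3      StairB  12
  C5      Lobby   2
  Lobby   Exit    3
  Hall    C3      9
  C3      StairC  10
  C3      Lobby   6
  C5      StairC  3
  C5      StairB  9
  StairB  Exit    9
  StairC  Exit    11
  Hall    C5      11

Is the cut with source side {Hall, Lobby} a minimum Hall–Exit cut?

Given cut capacity: 9 + 11 + 3 = 23.
Augment Hall→C3→StairB→Exit: bottleneck 9, flow now 9.
Augment Hall→C5→Lobby→Exit: bottleneck 2, flow now 11.
Augment Hall→C5→StairC→Exit: bottleneck 3, flow now 14.
Augment Hall→C5→StairB→C3→Lobby→Exit: bottleneck 1, flow now 15. (uses reverse residual edge)
Augment Hall→C5→StairB→C3→StairC→Exit: bottleneck 5, flow now 20. (uses reverse residual edge)
No augmenting path remains; maximum flow = 20.
In the residual graph, reachable from Hall: {Hall}.
Min-cut edges: Hall→C3 (9), Hall→C5 (11); capacity 9 + 11 = 20.
Cut capacity 23 exceeds the max flow 20, so it is not minimum.

No — its capacity is 23, but the minimum cut has capacity 20.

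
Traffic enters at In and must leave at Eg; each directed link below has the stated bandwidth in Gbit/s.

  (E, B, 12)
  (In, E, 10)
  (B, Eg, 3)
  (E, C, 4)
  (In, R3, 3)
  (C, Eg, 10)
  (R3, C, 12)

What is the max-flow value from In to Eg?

10

Augment In→E→C→Eg: bottleneck 4, flow now 4.
Augment In→E→B→Eg: bottleneck 3, flow now 7.
Augment In→R3→C→Eg: bottleneck 3, flow now 10.
No augmenting path remains; maximum flow = 10.
In the residual graph, reachable from In: {In, E, B}.
Min-cut edges: In→R3 (3), E→C (4), B→Eg (3); capacity 3 + 4 + 3 = 10.
This cut is saturated, so no flow can exceed 10.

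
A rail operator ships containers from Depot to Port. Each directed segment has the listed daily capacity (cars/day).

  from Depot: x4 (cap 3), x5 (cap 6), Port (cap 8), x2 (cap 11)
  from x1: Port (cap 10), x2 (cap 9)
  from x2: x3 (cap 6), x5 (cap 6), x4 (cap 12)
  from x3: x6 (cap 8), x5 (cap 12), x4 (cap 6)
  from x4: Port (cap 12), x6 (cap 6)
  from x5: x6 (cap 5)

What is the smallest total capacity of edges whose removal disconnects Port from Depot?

Augment Depot→Port: bottleneck 8, flow now 8.
Augment Depot→x4→Port: bottleneck 3, flow now 11.
Augment Depot→x2→x4→Port: bottleneck 9, flow now 20.
No augmenting path remains; maximum flow = 20.
By max-flow min-cut, the minimum cut capacity equals the max flow.
In the residual graph, reachable from Depot: {Depot, x2, x3, x4, x5, x6}.
Min-cut edges: Depot→Port (8), x4→Port (12); capacity 8 + 12 = 20.

20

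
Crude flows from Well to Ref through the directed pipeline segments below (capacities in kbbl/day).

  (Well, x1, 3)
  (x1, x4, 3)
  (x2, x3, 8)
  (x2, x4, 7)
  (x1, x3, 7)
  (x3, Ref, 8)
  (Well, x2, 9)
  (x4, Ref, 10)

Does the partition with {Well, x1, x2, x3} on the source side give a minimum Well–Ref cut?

No — its capacity is 18, but the minimum cut has capacity 12.

Given cut capacity: 3 + 7 + 8 = 18.
Augment Well→x1→x3→Ref: bottleneck 3, flow now 3.
Augment Well→x2→x3→Ref: bottleneck 5, flow now 8.
Augment Well→x2→x4→Ref: bottleneck 4, flow now 12.
No augmenting path remains; maximum flow = 12.
In the residual graph, reachable from Well: {Well}.
Min-cut edges: Well→x1 (3), Well→x2 (9); capacity 3 + 9 = 12.
Cut capacity 18 exceeds the max flow 12, so it is not minimum.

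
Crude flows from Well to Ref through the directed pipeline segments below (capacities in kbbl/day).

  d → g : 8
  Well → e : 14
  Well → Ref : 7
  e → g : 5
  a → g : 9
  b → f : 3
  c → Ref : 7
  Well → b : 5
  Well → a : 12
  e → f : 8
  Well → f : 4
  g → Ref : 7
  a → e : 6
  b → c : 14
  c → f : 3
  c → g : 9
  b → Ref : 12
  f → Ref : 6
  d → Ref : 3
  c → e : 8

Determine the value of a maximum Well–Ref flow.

25

Augment Well→Ref: bottleneck 7, flow now 7.
Augment Well→b→Ref: bottleneck 5, flow now 12.
Augment Well→f→Ref: bottleneck 4, flow now 16.
Augment Well→a→g→Ref: bottleneck 7, flow now 23.
Augment Well→e→f→Ref: bottleneck 2, flow now 25.
No augmenting path remains; maximum flow = 25.
In the residual graph, reachable from Well: {Well, a, e, f, g}.
Min-cut edges: Well→b (5), Well→Ref (7), f→Ref (6), g→Ref (7); capacity 5 + 7 + 6 + 7 = 25.
This cut is saturated, so no flow can exceed 25.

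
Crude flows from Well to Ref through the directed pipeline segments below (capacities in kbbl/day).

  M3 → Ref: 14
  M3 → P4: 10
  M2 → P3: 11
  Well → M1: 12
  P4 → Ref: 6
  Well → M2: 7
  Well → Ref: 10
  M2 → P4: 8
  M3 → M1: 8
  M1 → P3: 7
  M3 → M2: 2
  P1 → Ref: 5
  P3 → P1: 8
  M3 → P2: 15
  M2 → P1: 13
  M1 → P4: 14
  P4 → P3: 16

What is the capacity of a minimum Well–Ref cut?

21

Augment Well→Ref: bottleneck 10, flow now 10.
Augment Well→M2→P4→Ref: bottleneck 6, flow now 16.
Augment Well→M2→P1→Ref: bottleneck 1, flow now 17.
Augment Well→M1→P3→P1→Ref: bottleneck 4, flow now 21.
No augmenting path remains; maximum flow = 21.
By max-flow min-cut, the minimum cut capacity equals the max flow.
In the residual graph, reachable from Well: {Well, M2, M1, P4, P3, P1}.
Min-cut edges: Well→Ref (10), P4→Ref (6), P1→Ref (5); capacity 10 + 6 + 5 = 21.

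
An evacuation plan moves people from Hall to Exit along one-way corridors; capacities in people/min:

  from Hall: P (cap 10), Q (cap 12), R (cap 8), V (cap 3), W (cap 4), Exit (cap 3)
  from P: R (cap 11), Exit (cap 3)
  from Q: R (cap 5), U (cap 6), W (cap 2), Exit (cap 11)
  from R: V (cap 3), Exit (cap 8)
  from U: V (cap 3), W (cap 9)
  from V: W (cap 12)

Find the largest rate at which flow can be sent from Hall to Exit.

25

Augment Hall→Exit: bottleneck 3, flow now 3.
Augment Hall→P→Exit: bottleneck 3, flow now 6.
Augment Hall→Q→Exit: bottleneck 11, flow now 17.
Augment Hall→R→Exit: bottleneck 8, flow now 25.
No augmenting path remains; maximum flow = 25.
In the residual graph, reachable from Hall: {Hall, P, Q, R, U, V, W}.
Min-cut edges: Hall→Exit (3), P→Exit (3), Q→Exit (11), R→Exit (8); capacity 3 + 3 + 11 + 8 = 25.
This cut is saturated, so no flow can exceed 25.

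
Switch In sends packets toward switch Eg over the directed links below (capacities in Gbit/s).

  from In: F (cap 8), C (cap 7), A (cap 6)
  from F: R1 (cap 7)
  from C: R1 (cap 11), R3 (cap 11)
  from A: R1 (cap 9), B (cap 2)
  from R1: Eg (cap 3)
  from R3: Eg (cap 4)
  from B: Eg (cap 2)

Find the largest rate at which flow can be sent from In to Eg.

9

Augment In→F→R1→Eg: bottleneck 3, flow now 3.
Augment In→C→R3→Eg: bottleneck 4, flow now 7.
Augment In→A→B→Eg: bottleneck 2, flow now 9.
No augmenting path remains; maximum flow = 9.
In the residual graph, reachable from In: {In, F, C, A, R1, R3}.
Min-cut edges: A→B (2), R1→Eg (3), R3→Eg (4); capacity 2 + 3 + 4 = 9.
This cut is saturated, so no flow can exceed 9.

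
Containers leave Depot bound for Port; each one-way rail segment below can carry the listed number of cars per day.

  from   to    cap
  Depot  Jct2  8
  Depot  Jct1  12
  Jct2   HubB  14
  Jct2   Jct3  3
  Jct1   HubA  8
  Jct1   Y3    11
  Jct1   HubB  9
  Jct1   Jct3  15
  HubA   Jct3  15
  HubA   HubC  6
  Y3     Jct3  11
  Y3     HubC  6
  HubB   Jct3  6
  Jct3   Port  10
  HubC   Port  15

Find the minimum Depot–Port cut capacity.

20

Augment Depot→Jct2→Jct3→Port: bottleneck 3, flow now 3.
Augment Depot→Jct1→Jct3→Port: bottleneck 7, flow now 10.
Augment Depot→Jct1→HubA→HubC→Port: bottleneck 5, flow now 15.
Augment Depot→Jct2→HubB→Jct3→Jct1→HubA→HubC→Port: bottleneck 1, flow now 16. (uses reverse residual edge)
Augment Depot→Jct2→HubB→Jct3→Jct1→Y3→HubC→Port: bottleneck 4, flow now 20. (uses reverse residual edge)
No augmenting path remains; maximum flow = 20.
By max-flow min-cut, the minimum cut capacity equals the max flow.
In the residual graph, reachable from Depot: {Depot}.
Min-cut edges: Depot→Jct2 (8), Depot→Jct1 (12); capacity 8 + 12 = 20.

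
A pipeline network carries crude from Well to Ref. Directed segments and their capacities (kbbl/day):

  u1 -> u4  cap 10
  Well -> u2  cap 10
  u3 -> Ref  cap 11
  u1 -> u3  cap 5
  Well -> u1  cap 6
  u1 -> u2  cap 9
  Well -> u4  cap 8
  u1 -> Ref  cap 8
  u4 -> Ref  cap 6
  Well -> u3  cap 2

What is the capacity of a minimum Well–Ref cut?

Augment Well→u1→Ref: bottleneck 6, flow now 6.
Augment Well→u3→Ref: bottleneck 2, flow now 8.
Augment Well→u4→Ref: bottleneck 6, flow now 14.
No augmenting path remains; maximum flow = 14.
By max-flow min-cut, the minimum cut capacity equals the max flow.
In the residual graph, reachable from Well: {Well, u2, u4}.
Min-cut edges: Well→u1 (6), Well→u3 (2), u4→Ref (6); capacity 6 + 2 + 6 = 14.

14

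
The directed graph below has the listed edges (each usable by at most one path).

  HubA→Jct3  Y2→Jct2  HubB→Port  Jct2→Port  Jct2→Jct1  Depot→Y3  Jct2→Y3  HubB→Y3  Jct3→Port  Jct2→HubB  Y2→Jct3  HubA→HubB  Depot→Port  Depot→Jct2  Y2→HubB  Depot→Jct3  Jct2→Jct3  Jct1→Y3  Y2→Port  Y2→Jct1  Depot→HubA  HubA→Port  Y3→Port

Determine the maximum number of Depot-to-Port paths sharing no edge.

Assign every edge capacity 1; by Menger, the answer equals the max flow.
Path Depot→Port (+1); total 1.
Path Depot→Jct2→Port (+1); total 2.
Path Depot→HubA→Port (+1); total 3.
Path Depot→Jct3→Port (+1); total 4.
Path Depot→Y3→Port (+1); total 5.
No residual Depot→Port path; max flow = 5.
Certifying cut of size 5: {Depot→HubA, Depot→Jct2, Depot→Jct3, Depot→Port, Depot→Y3}.

5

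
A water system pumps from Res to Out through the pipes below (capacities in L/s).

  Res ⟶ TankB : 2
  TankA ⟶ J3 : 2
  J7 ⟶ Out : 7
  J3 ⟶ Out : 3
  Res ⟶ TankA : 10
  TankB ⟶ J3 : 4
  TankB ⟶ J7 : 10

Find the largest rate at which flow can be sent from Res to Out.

Augment Res→TankB→J3→Out: bottleneck 2, flow now 2.
Augment Res→TankA→J3→Out: bottleneck 1, flow now 3.
Augment Res→TankA→J3→TankB→J7→Out: bottleneck 1, flow now 4. (uses reverse residual edge)
No augmenting path remains; maximum flow = 4.
In the residual graph, reachable from Res: {Res, TankA}.
Min-cut edges: Res→TankB (2), TankA→J3 (2); capacity 2 + 2 = 4.
This cut is saturated, so no flow can exceed 4.

4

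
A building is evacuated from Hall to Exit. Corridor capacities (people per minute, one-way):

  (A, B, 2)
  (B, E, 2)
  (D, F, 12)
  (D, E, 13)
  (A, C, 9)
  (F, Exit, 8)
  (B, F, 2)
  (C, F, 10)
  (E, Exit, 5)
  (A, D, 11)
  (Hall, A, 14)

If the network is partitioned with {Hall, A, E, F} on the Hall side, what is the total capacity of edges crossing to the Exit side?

35

Edges leaving {Hall, A, E, F}: A→B (2), A→C (9), A→D (11), E→Exit (5), F→Exit (8).
Cut capacity = 2 + 9 + 11 + 5 + 8 = 35.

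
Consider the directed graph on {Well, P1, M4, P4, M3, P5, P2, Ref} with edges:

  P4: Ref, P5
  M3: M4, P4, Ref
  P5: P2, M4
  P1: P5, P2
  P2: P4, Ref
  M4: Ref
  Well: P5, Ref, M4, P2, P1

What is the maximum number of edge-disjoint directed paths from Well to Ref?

4

Assign every edge capacity 1; by Menger, the answer equals the max flow.
Path Well→Ref (+1); total 1.
Path Well→M4→Ref (+1); total 2.
Path Well→P2→Ref (+1); total 3.
Path Well→P1→P2→P4→Ref (+1); total 4.
No residual Well→Ref path; max flow = 4.
Certifying cut of size 4: {M4→Ref, P2→P4, P2→Ref, Well→Ref}.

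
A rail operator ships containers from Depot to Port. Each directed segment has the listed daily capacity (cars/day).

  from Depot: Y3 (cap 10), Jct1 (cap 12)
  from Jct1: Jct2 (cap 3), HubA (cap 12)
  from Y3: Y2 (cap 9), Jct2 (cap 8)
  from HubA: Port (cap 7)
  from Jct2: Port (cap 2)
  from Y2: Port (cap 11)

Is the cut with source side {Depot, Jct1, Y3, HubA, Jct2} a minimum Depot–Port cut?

Yes — it is a minimum cut (capacity 18).

Given cut capacity: 9 + 7 + 2 = 18.
Augment Depot→Jct1→HubA→Port: bottleneck 7, flow now 7.
Augment Depot→Jct1→Jct2→Port: bottleneck 2, flow now 9.
Augment Depot→Y3→Y2→Port: bottleneck 9, flow now 18.
No augmenting path remains; maximum flow = 18.
Cut capacity 18 equals the max flow, so it is a minimum cut.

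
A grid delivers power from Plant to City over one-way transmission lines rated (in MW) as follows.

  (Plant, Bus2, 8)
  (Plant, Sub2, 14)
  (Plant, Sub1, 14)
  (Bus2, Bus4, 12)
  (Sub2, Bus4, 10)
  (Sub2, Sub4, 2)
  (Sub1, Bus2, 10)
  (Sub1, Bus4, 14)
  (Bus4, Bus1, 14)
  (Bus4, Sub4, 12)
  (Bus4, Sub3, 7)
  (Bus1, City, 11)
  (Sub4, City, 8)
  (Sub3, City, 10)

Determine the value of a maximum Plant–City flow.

26

Augment Plant→Sub2→Sub4→City: bottleneck 2, flow now 2.
Augment Plant→Bus2→Bus4→Bus1→City: bottleneck 8, flow now 10.
Augment Plant→Sub2→Bus4→Bus1→City: bottleneck 3, flow now 13.
Augment Plant→Sub2→Bus4→Sub4→City: bottleneck 6, flow now 19.
Augment Plant→Sub2→Bus4→Sub3→City: bottleneck 1, flow now 20.
Augment Plant→Sub1→Bus4→Sub3→City: bottleneck 6, flow now 26.
No augmenting path remains; maximum flow = 26.
In the residual graph, reachable from Plant: {Plant, Bus2, Sub2, Sub1, Bus4, Bus1, Sub4}.
Min-cut edges: Bus4→Sub3 (7), Bus1→City (11), Sub4→City (8); capacity 7 + 11 + 8 = 26.
This cut is saturated, so no flow can exceed 26.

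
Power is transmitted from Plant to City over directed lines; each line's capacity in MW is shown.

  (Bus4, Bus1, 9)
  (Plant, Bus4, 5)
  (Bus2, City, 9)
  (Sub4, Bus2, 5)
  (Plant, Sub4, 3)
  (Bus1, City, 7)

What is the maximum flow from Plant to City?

Augment Plant→Sub4→Bus2→City: bottleneck 3, flow now 3.
Augment Plant→Bus4→Bus1→City: bottleneck 5, flow now 8.
No augmenting path remains; maximum flow = 8.
In the residual graph, reachable from Plant: {Plant}.
Min-cut edges: Plant→Sub4 (3), Plant→Bus4 (5); capacity 3 + 5 = 8.
This cut is saturated, so no flow can exceed 8.

8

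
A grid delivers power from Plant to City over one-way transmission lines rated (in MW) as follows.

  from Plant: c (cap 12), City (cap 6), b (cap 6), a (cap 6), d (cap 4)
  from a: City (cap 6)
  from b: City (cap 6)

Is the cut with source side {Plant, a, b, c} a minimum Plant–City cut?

No — its capacity is 22, but the minimum cut has capacity 18.

Given cut capacity: 4 + 6 + 6 + 6 = 22.
Augment Plant→City: bottleneck 6, flow now 6.
Augment Plant→a→City: bottleneck 6, flow now 12.
Augment Plant→b→City: bottleneck 6, flow now 18.
No augmenting path remains; maximum flow = 18.
In the residual graph, reachable from Plant: {Plant, c, d}.
Min-cut edges: Plant→a (6), Plant→b (6), Plant→City (6); capacity 6 + 6 + 6 = 18.
Cut capacity 22 exceeds the max flow 18, so it is not minimum.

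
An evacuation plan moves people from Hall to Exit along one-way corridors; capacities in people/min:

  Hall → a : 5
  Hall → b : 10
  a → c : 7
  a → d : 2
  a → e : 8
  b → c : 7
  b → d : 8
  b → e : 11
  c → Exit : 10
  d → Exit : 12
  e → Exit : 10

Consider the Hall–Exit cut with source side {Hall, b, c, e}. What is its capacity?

Edges leaving {Hall, b, c, e}: Hall→a (5), b→d (8), c→Exit (10), e→Exit (10).
Cut capacity = 5 + 8 + 10 + 10 = 33.

33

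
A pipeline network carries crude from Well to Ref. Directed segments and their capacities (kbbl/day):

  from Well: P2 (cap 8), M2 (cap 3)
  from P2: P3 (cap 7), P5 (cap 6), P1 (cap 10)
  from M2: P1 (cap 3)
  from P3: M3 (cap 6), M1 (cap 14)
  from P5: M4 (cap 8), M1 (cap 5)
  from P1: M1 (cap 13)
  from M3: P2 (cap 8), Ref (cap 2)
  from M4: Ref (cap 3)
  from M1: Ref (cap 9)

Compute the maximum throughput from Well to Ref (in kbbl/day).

Augment Well→P2→P3→M3→Ref: bottleneck 2, flow now 2.
Augment Well→P2→P3→M1→Ref: bottleneck 5, flow now 7.
Augment Well→P2→P5→M4→Ref: bottleneck 1, flow now 8.
Augment Well→M2→P1→M1→Ref: bottleneck 3, flow now 11.
No augmenting path remains; maximum flow = 11.
In the residual graph, reachable from Well: {Well}.
Min-cut edges: Well→P2 (8), Well→M2 (3); capacity 8 + 3 = 11.
This cut is saturated, so no flow can exceed 11.

11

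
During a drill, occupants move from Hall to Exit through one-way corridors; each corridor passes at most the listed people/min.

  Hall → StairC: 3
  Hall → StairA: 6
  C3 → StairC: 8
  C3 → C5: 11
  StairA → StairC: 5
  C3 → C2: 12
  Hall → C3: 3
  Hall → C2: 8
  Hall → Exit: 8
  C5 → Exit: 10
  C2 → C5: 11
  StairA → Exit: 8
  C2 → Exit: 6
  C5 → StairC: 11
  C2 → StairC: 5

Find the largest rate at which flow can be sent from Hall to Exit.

25

Augment Hall→Exit: bottleneck 8, flow now 8.
Augment Hall→StairA→Exit: bottleneck 6, flow now 14.
Augment Hall→C2→Exit: bottleneck 6, flow now 20.
Augment Hall→C3→C5→Exit: bottleneck 3, flow now 23.
Augment Hall→C2→C5→Exit: bottleneck 2, flow now 25.
No augmenting path remains; maximum flow = 25.
In the residual graph, reachable from Hall: {Hall, StairC}.
Min-cut edges: Hall→C3 (3), Hall→StairA (6), Hall→C2 (8), Hall→Exit (8); capacity 3 + 6 + 8 + 8 = 25.
This cut is saturated, so no flow can exceed 25.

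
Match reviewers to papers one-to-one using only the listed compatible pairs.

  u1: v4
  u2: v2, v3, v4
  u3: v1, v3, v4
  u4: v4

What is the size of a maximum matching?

Unit-capacity flow: source→left, listed edges, right→sink; max matching = max flow.
Augmenting path u1→v4 (+1); matched 1.
Augmenting path u2→v2 (+1); matched 2.
Augmenting path u3→v1 (+1); matched 3.
No augmenting path remains; maximum matching = 3.
König certificate: {u2, u3, v4} is a vertex cover of size 3 (every listed pair touches it), so no matching can be larger.

3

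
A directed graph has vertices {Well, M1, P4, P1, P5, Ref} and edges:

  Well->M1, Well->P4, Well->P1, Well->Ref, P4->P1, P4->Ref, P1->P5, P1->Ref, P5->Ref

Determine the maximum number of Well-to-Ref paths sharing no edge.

Assign every edge capacity 1; by Menger, the answer equals the max flow.
Path Well→Ref (+1); total 1.
Path Well→P4→Ref (+1); total 2.
Path Well→P1→Ref (+1); total 3.
No residual Well→Ref path; max flow = 3.
Certifying cut of size 3: {Well→P1, Well→P4, Well→Ref}.

3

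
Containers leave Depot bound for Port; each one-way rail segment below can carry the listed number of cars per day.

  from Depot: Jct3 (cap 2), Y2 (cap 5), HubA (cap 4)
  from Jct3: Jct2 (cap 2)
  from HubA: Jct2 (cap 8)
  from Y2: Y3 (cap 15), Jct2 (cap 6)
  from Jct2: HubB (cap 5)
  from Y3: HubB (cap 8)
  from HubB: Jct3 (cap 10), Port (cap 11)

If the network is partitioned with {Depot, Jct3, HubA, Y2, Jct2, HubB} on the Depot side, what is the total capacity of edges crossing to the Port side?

26

Edges leaving {Depot, Jct3, HubA, Y2, Jct2, HubB}: Y2→Y3 (15), HubB→Port (11).
Cut capacity = 15 + 11 = 26.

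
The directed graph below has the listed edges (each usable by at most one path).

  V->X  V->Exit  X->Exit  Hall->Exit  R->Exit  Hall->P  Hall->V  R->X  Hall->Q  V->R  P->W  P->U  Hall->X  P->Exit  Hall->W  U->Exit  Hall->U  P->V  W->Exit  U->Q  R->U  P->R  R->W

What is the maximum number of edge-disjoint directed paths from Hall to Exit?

Assign every edge capacity 1; by Menger, the answer equals the max flow.
Path Hall→Exit (+1); total 1.
Path Hall→P→Exit (+1); total 2.
Path Hall→U→Exit (+1); total 3.
Path Hall→V→Exit (+1); total 4.
Path Hall→W→Exit (+1); total 5.
Path Hall→X→Exit (+1); total 6.
No residual Hall→Exit path; max flow = 6.
Certifying cut of size 6: {Hall→Exit, Hall→P, Hall→U, Hall→V, Hall→W, Hall→X}.

6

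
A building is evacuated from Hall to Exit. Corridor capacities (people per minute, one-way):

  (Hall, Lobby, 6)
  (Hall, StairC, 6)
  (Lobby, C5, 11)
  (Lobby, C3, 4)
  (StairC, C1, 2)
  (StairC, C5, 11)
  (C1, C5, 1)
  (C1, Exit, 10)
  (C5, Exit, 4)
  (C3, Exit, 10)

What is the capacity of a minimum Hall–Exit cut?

10

Augment Hall→Lobby→C5→Exit: bottleneck 4, flow now 4.
Augment Hall→Lobby→C3→Exit: bottleneck 2, flow now 6.
Augment Hall→StairC→C1→Exit: bottleneck 2, flow now 8.
Augment Hall→StairC→C5→Lobby→C3→Exit: bottleneck 2, flow now 10. (uses reverse residual edge)
No augmenting path remains; maximum flow = 10.
By max-flow min-cut, the minimum cut capacity equals the max flow.
In the residual graph, reachable from Hall: {Hall, Lobby, StairC, C5}.
Min-cut edges: Lobby→C3 (4), StairC→C1 (2), C5→Exit (4); capacity 4 + 2 + 4 = 10.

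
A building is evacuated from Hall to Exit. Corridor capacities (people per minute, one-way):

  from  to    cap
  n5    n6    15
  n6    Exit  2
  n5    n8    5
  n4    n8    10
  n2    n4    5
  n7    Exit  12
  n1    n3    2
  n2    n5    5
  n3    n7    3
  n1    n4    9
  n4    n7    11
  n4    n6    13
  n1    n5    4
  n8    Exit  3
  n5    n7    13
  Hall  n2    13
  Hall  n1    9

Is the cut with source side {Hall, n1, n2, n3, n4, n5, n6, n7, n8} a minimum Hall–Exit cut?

Given cut capacity: 2 + 12 + 3 = 17.
Augment Hall→n1→n3→n7→Exit: bottleneck 2, flow now 2.
Augment Hall→n1→n4→n6→Exit: bottleneck 2, flow now 4.
Augment Hall→n1→n4→n7→Exit: bottleneck 5, flow now 9.
Augment Hall→n2→n4→n7→Exit: bottleneck 5, flow now 14.
Augment Hall→n2→n5→n8→Exit: bottleneck 3, flow now 17.
No augmenting path remains; maximum flow = 17.
Cut capacity 17 equals the max flow, so it is a minimum cut.

Yes — it is a minimum cut (capacity 17).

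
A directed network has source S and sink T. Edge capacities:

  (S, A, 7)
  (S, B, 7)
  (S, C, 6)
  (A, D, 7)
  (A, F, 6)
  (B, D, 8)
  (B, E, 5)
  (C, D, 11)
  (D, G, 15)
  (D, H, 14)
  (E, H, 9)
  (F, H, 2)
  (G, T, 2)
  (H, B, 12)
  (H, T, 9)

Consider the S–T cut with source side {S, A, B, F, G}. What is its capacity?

Edges leaving {S, A, B, F, G}: S→C (6), A→D (7), B→D (8), B→E (5), F→H (2), G→T (2).
Cut capacity = 6 + 7 + 8 + 5 + 2 + 2 = 30.

30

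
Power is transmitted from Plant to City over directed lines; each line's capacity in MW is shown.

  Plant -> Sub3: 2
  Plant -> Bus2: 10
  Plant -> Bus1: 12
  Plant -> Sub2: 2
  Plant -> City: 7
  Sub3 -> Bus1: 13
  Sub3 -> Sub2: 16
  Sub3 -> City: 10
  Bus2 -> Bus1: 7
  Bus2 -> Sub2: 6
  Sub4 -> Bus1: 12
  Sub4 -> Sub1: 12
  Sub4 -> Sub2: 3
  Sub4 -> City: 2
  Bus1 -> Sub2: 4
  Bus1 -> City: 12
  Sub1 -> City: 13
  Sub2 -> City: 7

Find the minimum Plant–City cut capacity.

28

Augment Plant→City: bottleneck 7, flow now 7.
Augment Plant→Sub3→City: bottleneck 2, flow now 9.
Augment Plant→Bus1→City: bottleneck 12, flow now 21.
Augment Plant→Sub2→City: bottleneck 2, flow now 23.
Augment Plant→Bus2→Sub2→City: bottleneck 5, flow now 28.
No augmenting path remains; maximum flow = 28.
By max-flow min-cut, the minimum cut capacity equals the max flow.
In the residual graph, reachable from Plant: {Plant, Bus2, Bus1, Sub2}.
Min-cut edges: Plant→Sub3 (2), Plant→City (7), Bus1→City (12), Sub2→City (7); capacity 2 + 7 + 12 + 7 = 28.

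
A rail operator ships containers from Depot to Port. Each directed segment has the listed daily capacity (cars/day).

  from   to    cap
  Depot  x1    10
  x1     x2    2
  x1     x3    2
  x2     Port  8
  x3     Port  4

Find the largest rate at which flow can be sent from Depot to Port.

4

Augment Depot→x1→x2→Port: bottleneck 2, flow now 2.
Augment Depot→x1→x3→Port: bottleneck 2, flow now 4.
No augmenting path remains; maximum flow = 4.
In the residual graph, reachable from Depot: {Depot, x1}.
Min-cut edges: x1→x2 (2), x1→x3 (2); capacity 2 + 2 = 4.
This cut is saturated, so no flow can exceed 4.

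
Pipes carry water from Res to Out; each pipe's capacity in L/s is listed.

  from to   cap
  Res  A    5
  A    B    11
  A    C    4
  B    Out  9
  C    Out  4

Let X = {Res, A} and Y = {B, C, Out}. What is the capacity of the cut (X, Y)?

15

Edges leaving {Res, A}: A→B (11), A→C (4).
Cut capacity = 11 + 4 = 15.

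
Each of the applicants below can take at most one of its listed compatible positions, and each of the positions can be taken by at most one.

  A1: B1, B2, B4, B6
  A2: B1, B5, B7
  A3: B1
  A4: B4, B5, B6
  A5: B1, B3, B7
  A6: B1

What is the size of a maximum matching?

5

Unit-capacity flow: source→left, listed edges, right→sink; max matching = max flow.
Augmenting path A1→B1 (+1); matched 1.
Augmenting path A2→B5 (+1); matched 2.
Augmenting path A4→B4 (+1); matched 3.
Augmenting path A5→B3 (+1); matched 4.
Augmenting path A3→B1→A1→B2 (+1); matched 5.
No augmenting path remains; maximum matching = 5.
König certificate: {A1, A2, A4, A5, B1} is a vertex cover of size 5 (every listed pair touches it), so no matching can be larger.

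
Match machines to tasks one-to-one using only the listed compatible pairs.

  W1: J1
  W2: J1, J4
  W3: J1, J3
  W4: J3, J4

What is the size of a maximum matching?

3

Unit-capacity flow: source→left, listed edges, right→sink; max matching = max flow.
Augmenting path W1→J1 (+1); matched 1.
Augmenting path W2→J4 (+1); matched 2.
Augmenting path W3→J3 (+1); matched 3.
No augmenting path remains; maximum matching = 3.
König certificate: {J1, J3, J4} is a vertex cover of size 3 (every listed pair touches it), so no matching can be larger.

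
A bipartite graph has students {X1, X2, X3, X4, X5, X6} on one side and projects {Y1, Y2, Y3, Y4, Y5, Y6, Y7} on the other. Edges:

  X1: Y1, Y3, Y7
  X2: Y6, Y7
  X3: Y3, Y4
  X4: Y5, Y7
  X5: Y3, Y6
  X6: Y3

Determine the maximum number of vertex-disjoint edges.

6

Unit-capacity flow: source→left, listed edges, right→sink; max matching = max flow.
Augmenting path X1→Y1 (+1); matched 1.
Augmenting path X2→Y6 (+1); matched 2.
Augmenting path X3→Y3 (+1); matched 3.
Augmenting path X4→Y5 (+1); matched 4.
Augmenting path X5→Y3→X3→Y4 (+1); matched 5.
Augmenting path X6→Y3→X5→Y6→X2→Y7 (+1); matched 6.
No augmenting path remains; maximum matching = 6.
König certificate: {X1, X2, X3, X4, X5, X6} is a vertex cover of size 6 (every listed pair touches it), so no matching can be larger.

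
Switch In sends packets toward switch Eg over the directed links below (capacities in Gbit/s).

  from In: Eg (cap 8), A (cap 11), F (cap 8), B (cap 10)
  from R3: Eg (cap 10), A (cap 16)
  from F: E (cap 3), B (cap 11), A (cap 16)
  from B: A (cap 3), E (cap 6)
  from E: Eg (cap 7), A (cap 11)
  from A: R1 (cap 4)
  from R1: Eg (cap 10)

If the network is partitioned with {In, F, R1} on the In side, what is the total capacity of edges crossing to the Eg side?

Edges leaving {In, F, R1}: In→B (10), In→A (11), In→Eg (8), F→B (11), F→E (3), F→A (16), R1→Eg (10).
Cut capacity = 10 + 11 + 8 + 11 + 3 + 16 + 10 = 69.

69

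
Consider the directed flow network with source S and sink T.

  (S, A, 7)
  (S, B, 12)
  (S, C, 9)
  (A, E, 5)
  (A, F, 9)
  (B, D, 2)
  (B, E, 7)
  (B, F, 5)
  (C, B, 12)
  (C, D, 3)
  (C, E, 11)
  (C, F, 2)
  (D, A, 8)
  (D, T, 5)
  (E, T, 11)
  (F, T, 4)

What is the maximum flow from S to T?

20

Augment S→A→E→T: bottleneck 5, flow now 5.
Augment S→A→F→T: bottleneck 2, flow now 7.
Augment S→B→D→T: bottleneck 2, flow now 9.
Augment S→B→E→T: bottleneck 6, flow now 15.
Augment S→B→F→T: bottleneck 2, flow now 17.
Augment S→C→D→T: bottleneck 3, flow now 20.
No augmenting path remains; maximum flow = 20.
In the residual graph, reachable from S: {S, A, B, C, E, F}.
Min-cut edges: B→D (2), C→D (3), E→T (11), F→T (4); capacity 2 + 3 + 11 + 4 = 20.
This cut is saturated, so no flow can exceed 20.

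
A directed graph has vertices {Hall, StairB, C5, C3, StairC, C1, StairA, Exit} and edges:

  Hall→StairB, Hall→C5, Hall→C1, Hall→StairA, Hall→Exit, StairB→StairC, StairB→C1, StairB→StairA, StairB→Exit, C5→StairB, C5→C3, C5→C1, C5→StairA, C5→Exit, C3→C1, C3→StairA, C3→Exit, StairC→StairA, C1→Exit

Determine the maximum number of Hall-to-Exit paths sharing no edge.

Assign every edge capacity 1; by Menger, the answer equals the max flow.
Path Hall→Exit (+1); total 1.
Path Hall→StairB→Exit (+1); total 2.
Path Hall→C5→Exit (+1); total 3.
Path Hall→C1→Exit (+1); total 4.
No residual Hall→Exit path; max flow = 4.
Certifying cut of size 4: {Hall→C1, Hall→C5, Hall→Exit, Hall→StairB}.

4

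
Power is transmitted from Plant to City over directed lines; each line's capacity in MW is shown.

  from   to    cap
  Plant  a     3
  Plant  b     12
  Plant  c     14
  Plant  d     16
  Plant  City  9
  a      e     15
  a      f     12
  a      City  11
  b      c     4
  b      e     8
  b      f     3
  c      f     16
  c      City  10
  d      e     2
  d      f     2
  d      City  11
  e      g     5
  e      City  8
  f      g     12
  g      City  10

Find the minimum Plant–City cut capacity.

Augment Plant→City: bottleneck 9, flow now 9.
Augment Plant→a→City: bottleneck 3, flow now 12.
Augment Plant→c→City: bottleneck 10, flow now 22.
Augment Plant→d→City: bottleneck 11, flow now 33.
Augment Plant→b→e→City: bottleneck 8, flow now 41.
Augment Plant→b→f→g→City: bottleneck 3, flow now 44.
Augment Plant→c→f→g→City: bottleneck 4, flow now 48.
Augment Plant→d→e→g→City: bottleneck 2, flow now 50.
Augment Plant→d→f→g→City: bottleneck 1, flow now 51.
No augmenting path remains; maximum flow = 51.
By max-flow min-cut, the minimum cut capacity equals the max flow.
In the residual graph, reachable from Plant: {Plant, b, c, d, e, f, g}.
Min-cut edges: Plant→a (3), Plant→City (9), c→City (10), d→City (11), e→City (8), g→City (10); capacity 3 + 9 + 10 + 11 + 8 + 10 = 51.

51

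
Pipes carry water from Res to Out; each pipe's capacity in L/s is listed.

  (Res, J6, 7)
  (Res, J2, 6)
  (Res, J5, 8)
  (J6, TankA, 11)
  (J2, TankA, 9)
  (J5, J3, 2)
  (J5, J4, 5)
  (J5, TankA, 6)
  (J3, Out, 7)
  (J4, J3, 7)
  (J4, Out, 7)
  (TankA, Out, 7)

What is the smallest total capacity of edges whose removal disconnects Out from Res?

14

Augment Res→J6→TankA→Out: bottleneck 7, flow now 7.
Augment Res→J5→J3→Out: bottleneck 2, flow now 9.
Augment Res→J5→J4→Out: bottleneck 5, flow now 14.
No augmenting path remains; maximum flow = 14.
By max-flow min-cut, the minimum cut capacity equals the max flow.
In the residual graph, reachable from Res: {Res, J6, J2, J5, TankA}.
Min-cut edges: J5→J3 (2), J5→J4 (5), TankA→Out (7); capacity 2 + 5 + 7 = 14.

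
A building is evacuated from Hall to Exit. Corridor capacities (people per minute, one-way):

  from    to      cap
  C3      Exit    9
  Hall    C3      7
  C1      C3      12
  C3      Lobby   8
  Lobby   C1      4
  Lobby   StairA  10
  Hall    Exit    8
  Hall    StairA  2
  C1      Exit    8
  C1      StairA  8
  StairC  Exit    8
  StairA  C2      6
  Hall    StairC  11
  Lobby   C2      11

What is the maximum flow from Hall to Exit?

Augment Hall→Exit: bottleneck 8, flow now 8.
Augment Hall→C3→Exit: bottleneck 7, flow now 15.
Augment Hall→StairC→Exit: bottleneck 8, flow now 23.
No augmenting path remains; maximum flow = 23.
In the residual graph, reachable from Hall: {Hall, StairC, StairA, C2}.
Min-cut edges: Hall→C3 (7), Hall→Exit (8), StairC→Exit (8); capacity 7 + 8 + 8 = 23.
This cut is saturated, so no flow can exceed 23.

23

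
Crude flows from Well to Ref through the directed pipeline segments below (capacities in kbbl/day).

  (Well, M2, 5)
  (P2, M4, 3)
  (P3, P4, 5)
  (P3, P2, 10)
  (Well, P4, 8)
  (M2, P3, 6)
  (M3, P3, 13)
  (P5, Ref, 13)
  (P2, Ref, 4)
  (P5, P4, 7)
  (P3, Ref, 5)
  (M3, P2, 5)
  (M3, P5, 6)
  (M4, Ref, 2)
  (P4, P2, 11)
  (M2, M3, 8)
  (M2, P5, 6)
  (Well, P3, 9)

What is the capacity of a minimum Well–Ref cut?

16

Augment Well→P3→Ref: bottleneck 5, flow now 5.
Augment Well→M2→P5→Ref: bottleneck 5, flow now 10.
Augment Well→P3→P2→Ref: bottleneck 4, flow now 14.
Augment Well→P4→P2→M4→Ref: bottleneck 2, flow now 16.
No augmenting path remains; maximum flow = 16.
By max-flow min-cut, the minimum cut capacity equals the max flow.
In the residual graph, reachable from Well: {Well, M4, P3, P4, P2}.
Min-cut edges: Well→M2 (5), M4→Ref (2), P3→Ref (5), P2→Ref (4); capacity 5 + 2 + 5 + 4 = 16.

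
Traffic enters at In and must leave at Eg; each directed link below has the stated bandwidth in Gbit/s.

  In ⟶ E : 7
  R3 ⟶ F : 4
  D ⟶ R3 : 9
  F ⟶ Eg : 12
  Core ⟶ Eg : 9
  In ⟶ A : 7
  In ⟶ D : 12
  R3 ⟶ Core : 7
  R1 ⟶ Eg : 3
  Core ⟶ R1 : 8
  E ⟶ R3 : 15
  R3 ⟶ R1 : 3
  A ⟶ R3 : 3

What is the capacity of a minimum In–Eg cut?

14

Augment In→D→R3→F→Eg: bottleneck 4, flow now 4.
Augment In→D→R3→R1→Eg: bottleneck 3, flow now 7.
Augment In→D→R3→Core→Eg: bottleneck 2, flow now 9.
Augment In→E→R3→Core→Eg: bottleneck 5, flow now 14.
No augmenting path remains; maximum flow = 14.
By max-flow min-cut, the minimum cut capacity equals the max flow.
In the residual graph, reachable from In: {In, D, E, A, R3}.
Min-cut edges: R3→F (4), R3→R1 (3), R3→Core (7); capacity 4 + 3 + 7 = 14.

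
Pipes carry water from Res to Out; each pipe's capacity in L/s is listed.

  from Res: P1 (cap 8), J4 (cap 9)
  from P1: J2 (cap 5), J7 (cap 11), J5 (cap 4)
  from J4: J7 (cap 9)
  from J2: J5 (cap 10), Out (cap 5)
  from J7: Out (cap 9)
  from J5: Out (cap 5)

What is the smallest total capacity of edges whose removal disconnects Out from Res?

17

Augment Res→P1→J2→Out: bottleneck 5, flow now 5.
Augment Res→P1→J7→Out: bottleneck 3, flow now 8.
Augment Res→J4→J7→Out: bottleneck 6, flow now 14.
Augment Res→J4→J7→P1→J5→Out: bottleneck 3, flow now 17. (uses reverse residual edge)
No augmenting path remains; maximum flow = 17.
By max-flow min-cut, the minimum cut capacity equals the max flow.
In the residual graph, reachable from Res: {Res}.
Min-cut edges: Res→P1 (8), Res→J4 (9); capacity 8 + 9 = 17.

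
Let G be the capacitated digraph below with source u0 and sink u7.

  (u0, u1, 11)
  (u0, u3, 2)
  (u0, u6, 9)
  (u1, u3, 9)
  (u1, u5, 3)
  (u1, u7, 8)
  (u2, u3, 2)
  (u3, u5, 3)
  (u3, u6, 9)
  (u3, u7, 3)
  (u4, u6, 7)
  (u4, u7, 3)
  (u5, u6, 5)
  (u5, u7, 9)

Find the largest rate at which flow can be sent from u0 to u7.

13

Augment u0→u1→u7: bottleneck 8, flow now 8.
Augment u0→u3→u7: bottleneck 2, flow now 10.
Augment u0→u1→u3→u7: bottleneck 1, flow now 11.
Augment u0→u1→u5→u7: bottleneck 2, flow now 13.
No augmenting path remains; maximum flow = 13.
In the residual graph, reachable from u0: {u0, u6}.
Min-cut edges: u0→u1 (11), u0→u3 (2); capacity 11 + 2 = 13.
This cut is saturated, so no flow can exceed 13.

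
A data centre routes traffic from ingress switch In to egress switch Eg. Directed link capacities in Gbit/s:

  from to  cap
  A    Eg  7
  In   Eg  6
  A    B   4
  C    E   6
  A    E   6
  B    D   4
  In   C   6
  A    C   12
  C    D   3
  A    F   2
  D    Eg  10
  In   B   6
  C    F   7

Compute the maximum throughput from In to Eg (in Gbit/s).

13

Augment In→Eg: bottleneck 6, flow now 6.
Augment In→B→D→Eg: bottleneck 4, flow now 10.
Augment In→C→D→Eg: bottleneck 3, flow now 13.
No augmenting path remains; maximum flow = 13.
In the residual graph, reachable from In: {In, B, C, E, F}.
Min-cut edges: In→Eg (6), B→D (4), C→D (3); capacity 6 + 4 + 3 = 13.
This cut is saturated, so no flow can exceed 13.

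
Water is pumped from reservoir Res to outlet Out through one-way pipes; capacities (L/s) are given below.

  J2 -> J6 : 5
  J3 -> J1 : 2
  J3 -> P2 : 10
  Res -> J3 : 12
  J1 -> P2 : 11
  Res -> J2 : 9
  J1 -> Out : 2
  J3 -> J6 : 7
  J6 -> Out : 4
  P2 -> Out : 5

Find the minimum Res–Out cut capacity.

Augment Res→J2→J6→Out: bottleneck 4, flow now 4.
Augment Res→J3→P2→Out: bottleneck 5, flow now 9.
Augment Res→J3→J1→Out: bottleneck 2, flow now 11.
No augmenting path remains; maximum flow = 11.
By max-flow min-cut, the minimum cut capacity equals the max flow.
In the residual graph, reachable from Res: {Res, J2, J3, J6, P2}.
Min-cut edges: J3→J1 (2), J6→Out (4), P2→Out (5); capacity 2 + 4 + 5 = 11.

11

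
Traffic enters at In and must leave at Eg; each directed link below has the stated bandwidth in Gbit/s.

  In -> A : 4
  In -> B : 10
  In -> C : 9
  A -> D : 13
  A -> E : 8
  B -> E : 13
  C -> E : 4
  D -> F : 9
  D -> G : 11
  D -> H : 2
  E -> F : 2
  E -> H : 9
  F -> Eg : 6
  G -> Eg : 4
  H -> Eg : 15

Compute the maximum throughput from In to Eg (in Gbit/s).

15

Augment In→A→D→F→Eg: bottleneck 4, flow now 4.
Augment In→B→E→F→Eg: bottleneck 2, flow now 6.
Augment In→B→E→H→Eg: bottleneck 8, flow now 14.
Augment In→C→E→H→Eg: bottleneck 1, flow now 15.
No augmenting path remains; maximum flow = 15.
In the residual graph, reachable from In: {In, B, C, E}.
Min-cut edges: In→A (4), E→F (2), E→H (9); capacity 4 + 2 + 9 = 15.
This cut is saturated, so no flow can exceed 15.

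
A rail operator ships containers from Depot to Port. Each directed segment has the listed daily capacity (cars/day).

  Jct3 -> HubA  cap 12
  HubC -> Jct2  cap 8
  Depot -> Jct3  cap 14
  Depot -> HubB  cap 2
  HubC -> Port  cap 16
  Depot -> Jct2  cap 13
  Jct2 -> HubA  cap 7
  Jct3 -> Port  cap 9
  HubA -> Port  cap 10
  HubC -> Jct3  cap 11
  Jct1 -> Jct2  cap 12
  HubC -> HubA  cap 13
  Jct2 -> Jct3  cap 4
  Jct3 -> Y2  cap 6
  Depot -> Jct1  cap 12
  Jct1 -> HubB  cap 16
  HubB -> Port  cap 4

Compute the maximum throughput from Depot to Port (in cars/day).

Augment Depot→HubB→Port: bottleneck 2, flow now 2.
Augment Depot→Jct3→Port: bottleneck 9, flow now 11.
Augment Depot→Jct1→HubB→Port: bottleneck 2, flow now 13.
Augment Depot→Jct2→HubA→Port: bottleneck 7, flow now 20.
Augment Depot→Jct3→HubA→Port: bottleneck 3, flow now 23.
No augmenting path remains; maximum flow = 23.
In the residual graph, reachable from Depot: {Depot, Jct1, Jct2, HubB, Jct3, HubA, Y2}.
Min-cut edges: HubB→Port (4), Jct3→Port (9), HubA→Port (10); capacity 4 + 9 + 10 = 23.
This cut is saturated, so no flow can exceed 23.

23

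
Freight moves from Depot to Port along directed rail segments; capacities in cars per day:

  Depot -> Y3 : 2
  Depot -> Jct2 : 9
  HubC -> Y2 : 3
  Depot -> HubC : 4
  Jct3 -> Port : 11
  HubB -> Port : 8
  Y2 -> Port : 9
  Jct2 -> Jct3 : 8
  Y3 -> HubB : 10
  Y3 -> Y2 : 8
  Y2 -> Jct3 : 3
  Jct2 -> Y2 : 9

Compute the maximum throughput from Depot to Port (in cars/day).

Augment Depot→HubC→Y2→Port: bottleneck 3, flow now 3.
Augment Depot→Y3→Y2→Port: bottleneck 2, flow now 5.
Augment Depot→Jct2→Y2→Port: bottleneck 4, flow now 9.
Augment Depot→Jct2→Jct3→Port: bottleneck 5, flow now 14.
No augmenting path remains; maximum flow = 14.
In the residual graph, reachable from Depot: {Depot, HubC}.
Min-cut edges: Depot→Y3 (2), Depot→Jct2 (9), HubC→Y2 (3); capacity 2 + 9 + 3 = 14.
This cut is saturated, so no flow can exceed 14.

14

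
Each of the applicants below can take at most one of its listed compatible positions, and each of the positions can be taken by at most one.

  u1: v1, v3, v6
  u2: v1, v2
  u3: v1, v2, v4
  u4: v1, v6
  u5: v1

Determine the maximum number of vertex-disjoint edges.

Unit-capacity flow: source→left, listed edges, right→sink; max matching = max flow.
Augmenting path u1→v1 (+1); matched 1.
Augmenting path u2→v2 (+1); matched 2.
Augmenting path u3→v4 (+1); matched 3.
Augmenting path u4→v6 (+1); matched 4.
Augmenting path u5→v1→u1→v3 (+1); matched 5.
No augmenting path remains; maximum matching = 5.
König certificate: {u1, u2, u3, u4, u5} is a vertex cover of size 5 (every listed pair touches it), so no matching can be larger.

5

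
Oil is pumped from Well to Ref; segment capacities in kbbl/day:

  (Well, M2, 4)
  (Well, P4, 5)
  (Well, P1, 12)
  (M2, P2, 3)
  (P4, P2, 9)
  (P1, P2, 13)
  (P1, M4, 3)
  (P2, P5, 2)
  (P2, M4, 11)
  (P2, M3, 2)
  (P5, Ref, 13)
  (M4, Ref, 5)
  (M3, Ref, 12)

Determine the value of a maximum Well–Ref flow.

9

Augment Well→P1→M4→Ref: bottleneck 3, flow now 3.
Augment Well→M2→P2→P5→Ref: bottleneck 2, flow now 5.
Augment Well→M2→P2→M4→Ref: bottleneck 1, flow now 6.
Augment Well→P4→P2→M4→Ref: bottleneck 1, flow now 7.
Augment Well→P4→P2→M3→Ref: bottleneck 2, flow now 9.
No augmenting path remains; maximum flow = 9.
In the residual graph, reachable from Well: {Well, M2, P4, P1, P2, M4}.
Min-cut edges: P2→P5 (2), P2→M3 (2), M4→Ref (5); capacity 2 + 2 + 5 = 9.
This cut is saturated, so no flow can exceed 9.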